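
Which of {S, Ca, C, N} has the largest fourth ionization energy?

The fourth ionization energy removes an electron from the +3 ion. For each element: S³⁺ still has 3 valence electrons; Ca³⁺ is already 1 electron into the core; C³⁺ still has 1 valence electron; N³⁺ still has 2 valence electrons.
Usually core removal costs more than valence removal, but here the competition is close: a tightly held n=2 valence electron can cost more to remove than an n=3 core electron, so the actual values have to decide it.
Valence configurations: S³⁺ [Ne]3s²3p¹, C³⁺ [He]2s¹, N³⁺ [He]2s².
Tabulated IE_4 (kJ/mol): S 4556, Ca 6491, C 6223, N 7475.
Putting it together, IE_4: S < C < Ca < N.

N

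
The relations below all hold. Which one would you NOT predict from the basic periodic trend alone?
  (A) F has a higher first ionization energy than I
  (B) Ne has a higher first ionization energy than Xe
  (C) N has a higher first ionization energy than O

(C)

The general trend: first ionization energy increases across a period and decreases down a group.
(A) F (period 2, group 17) vs I (period 5, group 17): the stated order agrees with the simple trend.
(B) Ne (period 2, group 18) vs Xe (period 5, group 18): the stated order agrees with the simple trend.
(C) N (period 2, group 15) vs O (period 2, group 16): the stated order contradicts the simple trend.
The exception is (C): pairing an electron in O's 2p⁴ costs repulsion energy, so O ionizes more easily than half-filled N (2p³).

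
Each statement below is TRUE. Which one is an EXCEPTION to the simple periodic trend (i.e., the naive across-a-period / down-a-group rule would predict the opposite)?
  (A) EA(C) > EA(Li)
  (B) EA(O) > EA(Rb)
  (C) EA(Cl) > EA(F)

(C)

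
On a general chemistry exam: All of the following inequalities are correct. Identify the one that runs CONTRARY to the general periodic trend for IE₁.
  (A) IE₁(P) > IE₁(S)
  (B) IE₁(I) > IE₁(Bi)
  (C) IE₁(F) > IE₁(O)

(A)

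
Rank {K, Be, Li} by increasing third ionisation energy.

K < Li < Be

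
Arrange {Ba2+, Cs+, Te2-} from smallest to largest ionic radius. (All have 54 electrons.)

Ba2+ < Cs+ < Te2-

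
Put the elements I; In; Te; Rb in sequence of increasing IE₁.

Rb < In < Te < I

IE₁ increases left→right with effective nuclear charge and decreases top→bottom as the valence shell moves farther out.
All lie in period 5, so first ionization energy increases left to right.
So from lowest to highest: Rb < In < Te < I.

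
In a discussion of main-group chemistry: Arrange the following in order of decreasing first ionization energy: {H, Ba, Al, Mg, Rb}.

H, Mg, Al, Ba, Rb

H is in period 1, group 1; Mg is in period 3, group 2; Al is in period 3, group 13; Rb is in period 5, group 1; Ba is in period 6, group 2.
Removing the outermost electron gets harder across a period and easier down a group.
Here both period and group differ, so the two effects have to be weighed against each other.
Ba > Rb: the two effects oppose for this pair; the across-period effect wins (503 vs 403 kJ/mol).
Al > Ba: both effects reinforce here, so Al is clearly the higher of the two.
Mg > Al: this pair runs against the simple trend — see the exception note.
H > Mg: the two effects oppose for this pair; the down-group effect wins (1312 vs 738 kJ/mol).
Note the exception: Mg has a higher first ionization energy than Al, contrary to the simple trend — Al's single 3p electron is easier to remove than one from Mg's filled 3s².
Approximate values (kJ/mol): H 1312, Mg 738, Al 578, Rb 403, Ba 503.
So from highest to lowest: H > Mg > Al > Ba > Rb.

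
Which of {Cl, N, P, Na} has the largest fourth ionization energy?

IE_4 is the cost of taking one more electron from the +3 cation: Cl³⁺ still has 4 valence electrons; N³⁺ still has 2 valence electrons; P³⁺ still has 2 valence electrons; Na³⁺ is already 2 electrons into the core.
Pulling an electron out of a noble-gas core costs far more than removing a remaining valence electron, so Na sits at the high end of IE_4.
Valence configurations: Cl³⁺ [Ne]3s²3p², N³⁺ [He]2s², P³⁺ [Ne]3s².
Approximate IE_4 values (kJ/mol): Cl 5159, N 7475, P 4964, Na 9543.
Hence IE_4: P < Cl < N < Na.

Na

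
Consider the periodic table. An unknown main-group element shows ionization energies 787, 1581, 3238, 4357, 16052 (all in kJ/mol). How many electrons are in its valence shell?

4

Look for the largest jump between consecutive ionization energies: IE5/IE4 ≈ 3.7, far larger than any earlier ratio.
That jump marks the point where a core electron is being removed. So the atom has 4 valence electrons.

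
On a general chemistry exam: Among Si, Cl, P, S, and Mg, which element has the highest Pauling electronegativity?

Mg is in period 3, group 2; Si is in period 3, group 14; P is in period 3, group 15; S is in period 3, group 16; Cl is in period 3, group 17.
EN rises left→right (higher Z_eff, smaller atoms) and falls top→bottom (larger, more shielded atoms).
All lie in period 3, so electronegativity increases left to right.
The highest Pauling electronegativity among these belongs to Cl.

Cl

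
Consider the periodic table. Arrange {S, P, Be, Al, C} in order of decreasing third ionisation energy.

Be > C > S > P > Al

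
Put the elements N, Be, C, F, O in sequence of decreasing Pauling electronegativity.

F > O > N > C > Be

Be is in period 2, group 2; C is in period 2, group 14; N is in period 2, group 15; O is in period 2, group 16; F is in period 2, group 17.
Atoms toward the upper right of the periodic table pull bonding electrons most strongly.
All lie in period 2, so electronegativity increases left to right.
So from highest to lowest: F > O > N > C > Be.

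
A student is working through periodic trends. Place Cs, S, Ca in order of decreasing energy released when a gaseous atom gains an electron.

S, Cs, Ca

S is in period 3, group 16; Ca is in period 4, group 2; Cs is in period 6, group 1.
Atoms with high Z_eff and room in the valence shell (especially the halogens) have the most exothermic electron affinities.
Neither a single period nor a single group — weigh both effects.
Cs > Ca: this pair runs against the simple trend — see the exception note.
S > Cs: both effects reinforce here, so S is clearly the higher of the two.
Note the exception: Cs has a higher electron affinity than Ca, contrary to the simple trend — adding an electron to Ca (ns²) has to open a new, higher-energy np subshell, which is unfavourable.
Tabulated electron affinity (kJ/mol): S 200, Ca 2, Cs 46.
So from highest to lowest: S > Cs > Ca.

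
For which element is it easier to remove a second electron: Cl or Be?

Be

After 1 electron has been removed, what remains? Cl⁺ still has 6 valence electrons; Be⁺ still has 1 valence electron.
All are still removing valence electrons, so compare the +1 ions as you would atoms: IE_2 generally rises across a period (higher Z_eff) and falls down a group (larger shell), subject to the usual subshell exceptions.
Valence configurations: Cl⁺ [Ne]3s²3p⁴, Be⁺ [He]2s¹.
Tabulated IE_2 (kJ/mol): Cl 2298, Be 1757.
Hence IE_2: Be < Cl.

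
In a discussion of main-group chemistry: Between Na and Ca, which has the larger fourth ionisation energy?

Na

IE_4 is the cost of taking one more electron from the +3 cation: Na³⁺ is already 2 electrons into the core; Ca³⁺ is already 1 electron into the core.
All of these are removing an electron from a noble-gas core or deeper; the smaller core (lower principal quantum number) is held far more tightly, and within a period the higher nuclear charge binds the same core more tightly.
The numbers (kJ/mol): Na 9543, Ca 6491.
So the fourth ionization energies run Ca < Na.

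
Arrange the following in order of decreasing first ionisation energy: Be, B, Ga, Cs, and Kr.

Kr, Be, B, Ga, Cs

Removing the outermost electron gets harder across a period and easier down a group.
Neither a single period nor a single group — weigh both effects.
Ga > Cs: both effects reinforce here, so Ga is clearly the higher of the two.
B > Ga: B sits above Ga in group 13, so the down-group effect alone puts B higher.
Be > B: this pair runs against the simple trend — see the exception note.
Kr > Be: period and group pull opposite ways; the across-period shift dominates (1351 vs 900 kJ/mol).
Note the exception: Be has a higher first ionization energy than B, contrary to the simple trend — removing B's lone 2p electron is easier than breaking Be's filled 2s².
Approximate values (kJ/mol): Be 900, B 801, Ga 579, Kr 1351, Cs 376.
So from highest to lowest: Kr > Be > B > Ga > Cs.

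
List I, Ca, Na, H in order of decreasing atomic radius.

H is in period 1, group 1; Na is in period 3, group 1; Ca is in period 4, group 2; I is in period 5, group 17.
Atomic radius shrinks across a period as nuclear charge pulls the same shell inward, and grows down a group as new shells are added.
These span different periods and groups, so the two trends combine.
I > H: period and group pull opposite ways; the down-group shift dominates (133 vs 32 pm).
Na > I: the two effects oppose for this pair; the across-period effect wins (155 vs 133 pm).
Ca > Na: the two effects oppose for this pair; the down-group effect wins (171 vs 155 pm).
For reference (pm): H 32, Na 155, Ca 171, I 133.
So from largest to smallest: Ca > Na > I > H.

Ca, Na, I, H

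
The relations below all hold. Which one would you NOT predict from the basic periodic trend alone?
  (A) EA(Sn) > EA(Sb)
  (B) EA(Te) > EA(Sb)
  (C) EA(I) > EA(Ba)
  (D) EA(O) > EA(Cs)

The general trend: electron affinity increases across a period and decreases down a group.
(A) Sn (period 5, group 14) vs Sb (period 5, group 15): the stated order contradicts the simple trend.
(B) Te (period 5, group 16) vs Sb (period 5, group 15): the stated order agrees with the simple trend.
(C) I (period 5, group 17) vs Ba (period 6, group 2): the stated order agrees with the simple trend.
(D) O (period 2, group 16) vs Cs (period 6, group 1): the stated order agrees with the simple trend.
The exception is (A): adding an electron to Sb's half-filled 5p³ is unfavourable, so Sn has the more exothermic EA.

(A)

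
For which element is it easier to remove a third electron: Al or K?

After 2 electrons have been removed, what remains? Al²⁺ still has 1 valence electron; K²⁺ is already 1 electron into the core.
Breaking into a closed-shell core is much more expensive than removing a leftover valence electron — K has the largest IE_3 here.
Tabulated IE_3 (kJ/mol): Al 2745, K 4420.
Hence IE_3: Al < K.

Al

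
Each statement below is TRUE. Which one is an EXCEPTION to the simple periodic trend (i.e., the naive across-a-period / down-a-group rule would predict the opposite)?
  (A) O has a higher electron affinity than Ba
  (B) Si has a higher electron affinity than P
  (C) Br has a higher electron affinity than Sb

(B)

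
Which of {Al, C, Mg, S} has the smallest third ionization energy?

Al

After 2 electrons have been removed, what remains? Al²⁺ still has 1 valence electron; C²⁺ still has 2 valence electrons; Mg²⁺ is the bare [Ne] core; S²⁺ still has 4 valence electrons.
Breaking into a closed-shell core is much more expensive than removing a leftover valence electron — Mg has the largest IE_3 here.
Valence configurations: Al²⁺ [Ne]3s¹, C²⁺ [He]2s², S²⁺ [Ne]3s²3p².
Tabulated IE_3 (kJ/mol): Al 2745, C 4620, Mg 7733, S 3357.
Overall IE_3 order: Al < S < C < Mg.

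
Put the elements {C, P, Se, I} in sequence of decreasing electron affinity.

C is in period 2, group 14; P is in period 3, group 15; Se is in period 4, group 16; I is in period 5, group 17.
EA tends to increase across a period and decrease down a group, though the pattern is less regular than for IE or radius.
A diagonal step moves right (one effect) and down (the opposite effect) at once.
C > P: the two effects oppose for this pair; the down-group effect wins (122 vs 72 kJ/mol).
Se > C: period and group pull opposite ways; the across-period shift dominates (195 vs 122 kJ/mol).
I > Se: period and group pull opposite ways; the across-period shift dominates (295 vs 195 kJ/mol).
Approximate values (kJ/mol): C 122, P 72, Se 195, I 295.
So from highest to lowest: I > Se > C > P.

I > Se > C > P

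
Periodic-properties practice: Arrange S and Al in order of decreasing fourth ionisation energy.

Al > S

After 3 electrons have been removed, what remains? S³⁺ still has 3 valence electrons; Al³⁺ is the bare [Ne] core.
Breaking into a closed-shell core is much more expensive than removing a leftover valence electron — Al has the largest IE_4 here.
The numbers (kJ/mol): S 4556, Al 11577.
So the fourth ionization energies run S < Al.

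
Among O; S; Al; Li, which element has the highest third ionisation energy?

After 2 electrons have been removed, what remains? O²⁺ still has 4 valence electrons; S²⁺ still has 4 valence electrons; Al²⁺ still has 1 valence electron; Li²⁺ is already 1 electron into the core.
Core electrons are held far more tightly than valence electrons, so Li tops the IE_3 order.
Valence configurations: O²⁺ [He]2s²2p², S²⁺ [Ne]3s²3p², Al²⁺ [Ne]3s¹.
Tabulated IE_3 (kJ/mol): O 5300, S 3357, Al 2745, Li 11815.
So the third ionization energies run Al < S < O < Li.

Li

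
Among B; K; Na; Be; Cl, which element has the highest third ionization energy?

IE_3 is the cost of taking one more electron from the +2 cation: B²⁺ still has 1 valence electron; K²⁺ is already 1 electron into the core; Na²⁺ is already 1 electron into the core; Be²⁺ is the bare [He] core; Cl²⁺ still has 5 valence electrons.
Pulling an electron out of a noble-gas core costs far more than removing a remaining valence electron, so K, Na and Be sit at the high end of IE_3.
Valence configurations: B²⁺ [He]2s¹, Cl²⁺ [Ne]3s²3p³.
Tabulated IE_3 (kJ/mol): B 3660, K 4420, Na 6910, Be 14849, Cl 3822.
Hence IE_3: B < Cl < K < Na < Be.

Be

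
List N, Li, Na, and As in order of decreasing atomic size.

Na, Li, As, N

Li is in period 2, group 1; N is in period 2, group 15; Na is in period 3, group 1; As is in period 4, group 15.
Radius decreases left→right (rising Z_eff, same n) and increases top→bottom (higher n).
Here both period and group differ, so the two effects have to be weighed against each other.
As > N: they share group 15; the group trend gives As the larger value.
Li > As: period and group pull opposite ways; the across-period shift dominates (133 vs 121 pm).
Na > Li: Na sits below Li in group 1, so the down-group effect alone puts Na larger.
Tabulated atomic radius (pm): Li 133, N 71, Na 155, As 121.
So from largest to smallest: Na > Li > As > N.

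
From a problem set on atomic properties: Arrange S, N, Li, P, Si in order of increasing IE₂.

After 1 electron has been removed, what remains? S⁺ still has 5 valence electrons; N⁺ still has 4 valence electrons; Li⁺ is the bare [He] core; P⁺ still has 4 valence electrons; Si⁺ still has 3 valence electrons.
Breaking into a closed-shell core is much more expensive than removing a leftover valence electron — Li has the largest IE_2 here.
Valence configurations: S⁺ [Ne]3s²3p³, N⁺ [He]2s²2p², P⁺ [Ne]3s²3p², Si⁺ [Ne]3s²3p¹.
The numbers (kJ/mol): S 2252, N 2856, Li 7298, P 1907, Si 1577.
So the second ionization energies run Si < P < S < N < Li.

Si < P < S < N < Li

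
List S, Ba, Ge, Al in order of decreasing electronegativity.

Smaller atoms with higher effective nuclear charge are more electronegative.
Here both period and group differ, so the two effects have to be weighed against each other.
Al > Ba: both effects reinforce here, so Al is clearly the higher of the two.
Ge > Al: period and group pull opposite ways; the across-period shift dominates (2.01 vs 1.61).
S > Ge: both effects reinforce here, so S is clearly the higher of the two.
Tabulated electronegativity (Pauling): Al 1.61, S 2.58, Ge 2.01, Ba 0.89.
So from highest to lowest: S > Ge > Al > Ba.

S > Ge > Al > Ba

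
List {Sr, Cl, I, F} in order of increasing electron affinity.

Sr < I < F < Cl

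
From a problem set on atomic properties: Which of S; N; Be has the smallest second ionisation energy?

After 1 electron has been removed, what remains? S⁺ still has 5 valence electrons; N⁺ still has 4 valence electrons; Be⁺ still has 1 valence electron.
All are still removing valence electrons, so compare the +1 ions as you would atoms: IE_2 generally rises across a period (higher Z_eff) and falls down a group (larger shell), subject to the usual subshell exceptions.
Valence configurations: S⁺ [Ne]3s²3p³, N⁺ [He]2s²2p², Be⁺ [He]2s¹.
The numbers (kJ/mol): S 2252, N 2856, Be 1757.
So the second ionization energies run Be < S < N.

Be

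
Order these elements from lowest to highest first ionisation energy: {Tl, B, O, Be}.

Tl < B < Be < O

Be is in period 2, group 2; B is in period 2, group 13; O is in period 2, group 16; Tl is in period 6, group 13.
First ionization energy rises across a period (greater Z_eff holds electrons more tightly) and falls down a group (valence electrons are farther from the nucleus).
These span different periods and groups, so the two trends combine.
B > Tl: they share group 13; the group trend gives B the larger value.
Be > B: this pair runs against the simple trend — see the exception note.
O > Be: O lies to the right of Be in period 2, so the across-period effect alone puts O higher.
Note the exception: Be has a higher first ionization energy than B, contrary to the simple trend — removing B's lone 2p electron is easier than breaking Be's filled 2s².
Tabulated first ionization energy (kJ/mol): Be 900, B 801, O 1314, Tl 589.
So from lowest to highest: Tl < B < Be < O.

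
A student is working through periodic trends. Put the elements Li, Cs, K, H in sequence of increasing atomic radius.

H < Li < K < Cs

H is in period 1, group 1; Li is in period 2, group 1; K is in period 4, group 1; Cs is in period 6, group 1.
Atomic radius shrinks across a period as nuclear charge pulls the same shell inward, and grows down a group as new shells are added.
All are in group 1, so atomic radius increases down the group.
So from smallest to largest: H < Li < K < Cs.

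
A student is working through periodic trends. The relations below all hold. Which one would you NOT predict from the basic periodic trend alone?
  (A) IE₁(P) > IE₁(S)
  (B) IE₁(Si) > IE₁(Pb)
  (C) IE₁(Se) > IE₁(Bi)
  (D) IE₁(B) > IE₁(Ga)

The general trend: first ionisation energy increases across a period and decreases down a group.
(A) P (period 3, group 15) vs S (period 3, group 16): the stated order contradicts the simple trend.
(B) Si (period 3, group 14) vs Pb (period 6, group 14): the stated order agrees with the simple trend.
(C) Se (period 4, group 16) vs Bi (period 6, group 15): the stated order agrees with the simple trend.
(D) B (period 2, group 13) vs Ga (period 4, group 13): the stated order agrees with the simple trend.
The exception is (A): S (3p⁴) ionizes more easily than half-filled P (3p³) because the paired 3p electron in S is pushed out by e⁻–e⁻ repulsion.

(A)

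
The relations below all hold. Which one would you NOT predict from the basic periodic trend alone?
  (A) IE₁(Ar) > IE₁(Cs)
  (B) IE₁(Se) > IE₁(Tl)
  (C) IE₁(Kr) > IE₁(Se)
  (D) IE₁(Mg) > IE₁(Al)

The general trend: first ionisation energy increases across a period and decreases down a group.
(A) Ar (period 3, group 18) vs Cs (period 6, group 1): the stated order agrees with the simple trend.
(B) Se (period 4, group 16) vs Tl (period 6, group 13): the stated order agrees with the simple trend.
(C) Kr (period 4, group 18) vs Se (period 4, group 16): the stated order agrees with the simple trend.
(D) Mg (period 3, group 2) vs Al (period 3, group 13): the stated order contradicts the simple trend.
The exception is (D): Al's single 3p electron is easier to remove than one from Mg's filled 3s².

(D)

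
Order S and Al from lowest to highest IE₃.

Al < S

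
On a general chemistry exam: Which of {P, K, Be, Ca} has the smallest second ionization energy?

Ca

IE_2 is the cost of taking one more electron from the +1 cation: P⁺ still has 4 valence electrons; K⁺ is the bare [Ar] core; Be⁺ still has 1 valence electron; Ca⁺ still has 1 valence electron.
Breaking into a closed-shell core is much more expensive than removing a leftover valence electron — K has the largest IE_2 here.
Valence configurations: P⁺ [Ne]3s²3p², Be⁺ [He]2s¹, Ca⁺ [Ar]4s¹.
The numbers (kJ/mol): P 1907, K 3052, Be 1757, Ca 1145.
Overall IE_2 order: Ca < Be < P < K.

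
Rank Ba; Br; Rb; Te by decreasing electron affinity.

Br, Te, Rb, Ba

Br is in period 4, group 17; Rb is in period 5, group 1; Te is in period 5, group 16; Ba is in period 6, group 2.
Electron affinity generally becomes more exothermic across a period toward the halogens and less exothermic down a group.
These span different periods and groups, so the two trends combine.
Rb > Ba: the two effects oppose for this pair; the down-group effect wins (47 vs 14 kJ/mol).
Te > Rb: Te lies to the right of Rb in period 5, so the across-period effect alone puts Te higher.
Br > Te: both effects reinforce here, so Br is clearly the higher of the two.
For reference (kJ/mol): Br 325, Rb 47, Te 190, Ba 14.
So from highest to lowest: Br > Te > Rb > Ba.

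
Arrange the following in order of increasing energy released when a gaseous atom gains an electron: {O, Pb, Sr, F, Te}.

Sr, Pb, O, Te, F

Adding an electron releases more energy for atoms nearer the top right (short of the noble gases).
These span different periods and groups, so the two trends combine.
Pb > Sr: period and group pull opposite ways; the across-period shift dominates (35 vs 5 kJ/mol).
O > Pb: relative to Pb, both the across-period and down-group shifts push O's electron affinity up.
Te > O: this pair runs against the simple trend — see the exception note.
F > Te: relative to Te, both the across-period and down-group shifts push F's electron affinity up.
Note the exception: Te has a higher electron affinity than O, contrary to the simple trend — O's compact 2p subshell gives strong electron–electron repulsion on the added electron.
Tabulated electron affinity (kJ/mol): O 141, F 328, Sr 5, Te 190, Pb 35.
So from lowest to highest: Sr < Pb < O < Te < F.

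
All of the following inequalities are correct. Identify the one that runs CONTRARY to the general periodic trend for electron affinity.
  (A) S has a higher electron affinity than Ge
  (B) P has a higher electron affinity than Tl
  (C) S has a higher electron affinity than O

(C)

The general trend: electron affinity increases across a period and decreases down a group.
(A) S (period 3, group 16) vs Ge (period 4, group 14): the stated order agrees with the simple trend.
(B) P (period 3, group 15) vs Tl (period 6, group 13): the stated order agrees with the simple trend.
(C) S (period 3, group 16) vs O (period 2, group 16): the stated order contradicts the simple trend.
The exception is (C): the compact 2p subshell of O repels the added electron more than S's larger 3p does.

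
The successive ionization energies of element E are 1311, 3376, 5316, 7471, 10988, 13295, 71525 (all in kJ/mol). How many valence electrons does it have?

6

Look for the largest jump between consecutive ionization energies: IE7/IE6 ≈ 5.4, far larger than any earlier ratio.
That jump marks the point where a core electron is being removed. So the atom has 6 valence electrons.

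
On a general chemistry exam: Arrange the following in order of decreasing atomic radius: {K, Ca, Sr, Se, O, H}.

H is in period 1, group 1; O is in period 2, group 16; K is in period 4, group 1; Ca is in period 4, group 2; Se is in period 4, group 16; Sr is in period 5, group 2.
Atomic radius shrinks across a period as nuclear charge pulls the same shell inward, and grows down a group as new shells are added.
Here both period and group differ, so the two effects have to be weighed against each other.
O > H: period and group pull opposite ways; the down-group shift dominates (63 vs 32 pm).
Se > O: they share group 16; the group trend gives Se the larger value.
Ca > Se: Ca lies to the left of Se in period 4, so the across-period effect alone puts Ca larger.
Sr > Ca: they share group 2; the group trend gives Sr the larger value.
K > Sr: period and group pull opposite ways; the across-period shift dominates (196 vs 185 pm).
Tabulated atomic radius (pm): H 32, O 63, K 196, Ca 171, Se 116, Sr 185.
So from largest to smallest: K > Sr > Ca > Se > O > H.

K > Sr > Ca > Se > O > H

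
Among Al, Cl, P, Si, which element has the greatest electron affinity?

Cl

EA tends to increase across a period and decrease down a group, though the pattern is less regular than for IE or radius.
All lie in period 3; the across-period trend (electron affinity increases left to right) applies, with the exception below.
Note the exception: Si has a higher electron affinity than P, contrary to the simple trend — adding an electron to P's half-filled 3p³ is unfavourable, so Si (3p²) has the more exothermic EA.
For reference (kJ/mol): Al 42, Si 134, P 72, Cl 349.
The greatest electron affinity among these belongs to Cl.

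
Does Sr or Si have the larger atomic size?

Si is in period 3, group 14; Sr is in period 5, group 2.
Atomic radius shrinks across a period as nuclear charge pulls the same shell inward, and grows down a group as new shells are added.
These span different periods and groups, so the two trends combine.
Sr > Si: relative to Si, both the across-period and down-group shifts push Sr's atomic radius up.
For reference (pm): Si 116, Sr 185.
So Sr has the larger atomic size (Sr > Si).

Sr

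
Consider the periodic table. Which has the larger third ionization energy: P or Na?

Na

After 2 electrons have been removed, what remains? P²⁺ still has 3 valence electrons; Na²⁺ is already 1 electron into the core.
Pulling an electron out of a noble-gas core costs far more than removing a remaining valence electron, so Na sits at the high end of IE_3.
Approximate IE_3 values (kJ/mol): P 2914, Na 6910.
So the third ionization energies run P < Na.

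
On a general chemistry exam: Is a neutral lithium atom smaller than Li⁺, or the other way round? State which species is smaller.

Li⁺

Forming Li⁺ removes 1 electron from Li. Fewer electrons for the same nuclear charge means less shielding and a higher Z_eff on the remaining electrons, and for main-group metals the entire outer shell is lost.
A cation is smaller than its parent atom: Li⁺ < Li.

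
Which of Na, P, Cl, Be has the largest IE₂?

Consider each +1 ion: Na⁺ is the bare [Ne] core; P⁺ still has 4 valence electrons; Cl⁺ still has 6 valence electrons; Be⁺ still has 1 valence electron.
Breaking into a closed-shell core is much more expensive than removing a leftover valence electron — Na has the largest IE_2 here.
Valence configurations: P⁺ [Ne]3s²3p², Cl⁺ [Ne]3s²3p⁴, Be⁺ [He]2s¹.
Approximate IE_2 values (kJ/mol): Na 4562, P 1907, Cl 2298, Be 1757.
Hence IE_2: Be < P < Cl < Na.

Na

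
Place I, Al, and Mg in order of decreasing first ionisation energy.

I, Mg, Al

Mg is in period 3, group 2; Al is in period 3, group 13; I is in period 5, group 17.
Across a period the outer electron is held more tightly (higher IE₁); down a group it sits in a higher shell, more shielded, and comes off more easily.
These span different periods and groups, so the two trends combine.
Mg > Al: this pair runs against the simple trend — see the exception note.
I > Mg: the two effects oppose for this pair; the across-period effect wins (1008 vs 738 kJ/mol).
Note the exception: Mg has a higher first ionization energy than Al, contrary to the simple trend — Al's single 3p electron is easier to remove than one from Mg's filled 3s².
For reference (kJ/mol): Mg 738, Al 578, I 1008.
So from highest to lowest: I > Mg > Al.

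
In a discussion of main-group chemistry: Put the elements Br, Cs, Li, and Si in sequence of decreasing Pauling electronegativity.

Li is in period 2, group 1; Si is in period 3, group 14; Br is in period 4, group 17; Cs is in period 6, group 1.
EN rises left→right (higher Z_eff, smaller atoms) and falls top→bottom (larger, more shielded atoms).
Here both period and group differ, so the two effects have to be weighed against each other.
Li > Cs: they share group 1; the group trend gives Li the larger value.
Si > Li: period and group pull opposite ways; the across-period shift dominates (1.90 vs 0.98).
Br > Si: period and group pull opposite ways; the across-period shift dominates (2.96 vs 1.90).
Tabulated electronegativity (Pauling): Li 0.98, Si 1.90, Br 2.96, Cs 0.79.
So from highest to lowest: Br > Si > Li > Cs.

Br, Si, Li, Cs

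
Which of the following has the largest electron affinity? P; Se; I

I

P is in period 3, group 15; Se is in period 4, group 16; I is in period 5, group 17.
Atoms with high Z_eff and room in the valence shell (especially the halogens) have the most exothermic electron affinities.
A diagonal step moves right (one effect) and down (the opposite effect) at once.
Se > P: the two effects oppose for this pair; the across-period effect wins (195 vs 72 kJ/mol).
I > Se: the two effects oppose for this pair; the across-period effect wins (295 vs 195 kJ/mol).
Approximate values (kJ/mol): P 72, Se 195, I 295.
The largest electron affinity among these belongs to I.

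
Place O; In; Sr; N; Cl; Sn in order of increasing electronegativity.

N is in period 2, group 15; O is in period 2, group 16; Cl is in period 3, group 17; Sr is in period 5, group 2; In is in period 5, group 13; Sn is in period 5, group 14.
Atoms toward the upper right of the periodic table pull bonding electrons most strongly.
Neither a single period nor a single group — weigh both effects.
In > Sr: both are in period 5; the period trend gives In the larger value.
Sn > In: Sn lies to the right of In in period 5, so the across-period effect alone puts Sn higher.
N > Sn: relative to Sn, both the across-period and down-group shifts push N's electronegativity up.
Cl > N: period and group pull opposite ways; the across-period shift dominates (3.16 vs 3.04).
O > Cl: the two effects oppose for this pair; the down-group effect wins (3.44 vs 3.16).
For reference (Pauling): N 3.04, O 3.44, Cl 3.16, Sr 0.95, In 1.78, Sn 1.96.
So from lowest to highest: Sr < In < Sn < N < Cl < O.

Sr < In < Sn < N < Cl < O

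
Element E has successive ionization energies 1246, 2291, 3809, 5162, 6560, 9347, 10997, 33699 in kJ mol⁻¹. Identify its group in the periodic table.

Group 17

Look for the largest jump between consecutive ionization energies: IE8/IE7 ≈ 3.1, far larger than any earlier ratio.
That jump marks the point where a core electron is being removed. So the atom has 7 valence electrons.
A main-group element with 7 valence electrons is in group 17.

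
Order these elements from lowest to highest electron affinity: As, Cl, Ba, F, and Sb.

Ba < As < Sb < F < Cl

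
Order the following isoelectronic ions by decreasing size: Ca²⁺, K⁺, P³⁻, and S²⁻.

P³⁻ > S²⁻ > K⁺ > Ca²⁺

All of these have 18 electrons, so size is governed by nuclear charge alone: the more protons, the stronger the pull on the same electron cloud, and the smaller the ion.
Nuclear charges: Ca²⁺ (Z=20), K⁺ (Z=19), S²⁻ (Z=16), P³⁻ (Z=15).
Largest to smallest: P³⁻ > S²⁻ > K⁺ > Ca²⁺.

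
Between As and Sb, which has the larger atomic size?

Sb

As is in period 4, group 15; Sb is in period 5, group 15.
Radius decreases left→right (rising Z_eff, same n) and increases top→bottom (higher n).
All are in group 15, so atomic radius increases down the group.
So Sb has the larger atomic size (Sb > As).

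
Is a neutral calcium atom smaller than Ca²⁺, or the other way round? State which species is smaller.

Forming Ca²⁺ removes 2 electrons from Ca. Fewer electrons for the same nuclear charge means less shielding and a higher Z_eff on the remaining electrons, and for main-group metals the entire outer shell is lost.
A cation is smaller than its parent atom: Ca²⁺ < Ca.

Ca²⁺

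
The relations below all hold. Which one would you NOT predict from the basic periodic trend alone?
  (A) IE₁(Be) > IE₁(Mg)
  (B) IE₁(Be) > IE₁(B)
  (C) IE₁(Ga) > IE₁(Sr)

(B)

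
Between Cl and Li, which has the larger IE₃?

Consider each +2 ion: Cl²⁺ still has 5 valence electrons; Li²⁺ is already 1 electron into the core.
Pulling an electron out of a noble-gas core costs far more than removing a remaining valence electron, so Li sits at the high end of IE_3.
Tabulated IE_3 (kJ/mol): Cl 3822, Li 11815.
Hence IE_3: Cl < Li.

Li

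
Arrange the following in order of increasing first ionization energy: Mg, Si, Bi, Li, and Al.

Li is in period 2, group 1; Mg is in period 3, group 2; Al is in period 3, group 13; Si is in period 3, group 14; Bi is in period 6, group 15.
Across a period the outer electron is held more tightly (higher IE₁); down a group it sits in a higher shell, more shielded, and comes off more easily.
These span different periods and groups, so the two trends combine.
Al > Li: period and group pull opposite ways; the across-period shift dominates (578 vs 520 kJ/mol).
Bi > Al: period and group pull opposite ways; the across-period shift dominates (703 vs 578 kJ/mol).
Mg > Bi: the two effects oppose for this pair; the down-group effect wins (738 vs 703 kJ/mol).
Si > Mg: both are in period 3; the period trend gives Si the larger value.
Note the exception: Mg has a higher first ionization energy than Al, contrary to the simple trend — Al's single 3p electron is easier to remove than one from Mg's filled 3s².
Tabulated first ionization energy (kJ/mol): Li 520, Mg 738, Al 578, Si 786, Bi 703.
So from lowest to highest: Li < Al < Bi < Mg < Si.

Li < Al < Bi < Mg < Si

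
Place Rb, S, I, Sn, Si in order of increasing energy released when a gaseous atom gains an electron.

Rb < Sn < Si < S < I

Si is in period 3, group 14; S is in period 3, group 16; Rb is in period 5, group 1; Sn is in period 5, group 14; I is in period 5, group 17.
Electron affinity generally becomes more exothermic across a period toward the halogens and less exothermic down a group.
Here both period and group differ, so the two effects have to be weighed against each other.
Sn > Rb: both are in period 5; the period trend gives Sn the larger value.
Si > Sn: they share group 14; the group trend gives Si the larger value.
S > Si: S lies to the right of Si in period 3, so the across-period effect alone puts S higher.
I > S: the two effects oppose for this pair; the across-period effect wins (295 vs 200 kJ/mol).
Tabulated electron affinity (kJ/mol): Si 134, S 200, Rb 47, Sn 107, I 295.
So from lowest to highest: Rb < Sn < Si < S < I.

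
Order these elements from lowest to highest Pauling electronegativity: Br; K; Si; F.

F is in period 2, group 17; Si is in period 3, group 14; K is in period 4, group 1; Br is in period 4, group 17.
Smaller atoms with higher effective nuclear charge are more electronegative.
Here both period and group differ, so the two effects have to be weighed against each other.
Si > K: relative to K, both the across-period and down-group shifts push Si's electronegativity up.
Br > Si: the two effects oppose for this pair; the across-period effect wins (2.96 vs 1.90).
F > Br: they share group 17; the group trend gives F the larger value.
Approximate values (Pauling): F 3.98, Si 1.90, K 0.82, Br 2.96.
So from lowest to highest: K < Si < Br < F.

K < Si < Br < F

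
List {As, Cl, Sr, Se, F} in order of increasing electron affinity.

Sr, As, Se, F, Cl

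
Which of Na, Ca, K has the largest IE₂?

Consider each +1 ion: Na⁺ is the bare [Ne] core; Ca⁺ still has 1 valence electron; K⁺ is the bare [Ar] core.
Core electrons are held far more tightly than valence electrons, so K and Na top the IE_2 order.
Approximate IE_2 values (kJ/mol): Na 4562, Ca 1145, K 3052.
Hence IE_2: Ca < K < Na.

Na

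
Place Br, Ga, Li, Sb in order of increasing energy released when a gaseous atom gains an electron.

Li is in period 2, group 1; Ga is in period 4, group 13; Br is in period 4, group 17; Sb is in period 5, group 15.
EA tends to increase across a period and decrease down a group, though the pattern is less regular than for IE or radius.
Neither a single period nor a single group — weigh both effects.
Li > Ga: the two effects oppose for this pair; the down-group effect wins (60 vs 29 kJ/mol).
Sb > Li: period and group pull opposite ways; the across-period shift dominates (103 vs 60 kJ/mol).
Br > Sb: both effects reinforce here, so Br is clearly the higher of the two.
Approximate values (kJ/mol): Li 60, Ga 29, Br 325, Sb 103.
So from lowest to highest: Ga < Li < Sb < Br.

Ga < Li < Sb < Br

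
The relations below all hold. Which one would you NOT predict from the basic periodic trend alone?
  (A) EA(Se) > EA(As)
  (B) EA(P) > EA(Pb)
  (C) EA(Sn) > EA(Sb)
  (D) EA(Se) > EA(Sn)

(C)

The general trend: electron affinity increases across a period and decreases down a group.
(A) Se (period 4, group 16) vs As (period 4, group 15): the stated order agrees with the simple trend.
(B) P (period 3, group 15) vs Pb (period 6, group 14): the stated order agrees with the simple trend.
(C) Sn (period 5, group 14) vs Sb (period 5, group 15): the stated order contradicts the simple trend.
(D) Se (period 4, group 16) vs Sn (period 5, group 14): the stated order agrees with the simple trend.
The exception is (C): adding an electron to Sb's half-filled 5p³ is unfavourable, so Sn has the more exothermic EA.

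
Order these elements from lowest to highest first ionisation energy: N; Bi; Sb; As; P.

Bi < Sb < As < P < N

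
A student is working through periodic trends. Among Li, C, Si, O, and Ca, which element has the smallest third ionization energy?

Si

IE_3 is the cost of taking one more electron from the +2 cation: Li²⁺ is already 1 electron into the core; C²⁺ still has 2 valence electrons; Si²⁺ still has 2 valence electrons; O²⁺ still has 4 valence electrons; Ca²⁺ is the bare [Ar] core.
Usually core removal costs more than valence removal, but here the competition is close: a tightly held n=2 valence electron can cost more to remove than an n=3 core electron, so the actual values have to decide it.
Valence configurations: C²⁺ [He]2s², Si²⁺ [Ne]3s², O²⁺ [He]2s²2p².
The numbers (kJ/mol): Li 11815, C 4620, Si 3232, O 5300, Ca 4912.
So the third ionization energies run Si < C < Ca < O < Li.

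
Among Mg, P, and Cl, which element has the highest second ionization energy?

Consider each +1 ion: Mg⁺ still has 1 valence electron; P⁺ still has 4 valence electrons; Cl⁺ still has 6 valence electrons.
All are still removing valence electrons, so compare the +1 ions as you would atoms: IE_2 generally rises across a period (higher Z_eff) and falls down a group (larger shell), subject to the usual subshell exceptions.
Valence configurations: Mg⁺ [Ne]3s¹, P⁺ [Ne]3s²3p², Cl⁺ [Ne]3s²3p⁴.
Approximate IE_2 values (kJ/mol): Mg 1451, P 1907, Cl 2298.
Putting it together, IE_2: Mg < P < Cl.

Cl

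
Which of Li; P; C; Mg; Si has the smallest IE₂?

Mg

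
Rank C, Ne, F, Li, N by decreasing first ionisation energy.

Li is in period 2, group 1; C is in period 2, group 14; N is in period 2, group 15; F is in period 2, group 17; Ne is in period 2, group 18.
First ionization energy rises across a period (greater Z_eff holds electrons more tightly) and falls down a group (valence electrons are farther from the nucleus).
All lie in period 2, so first ionization energy increases left to right.
So from highest to lowest: Ne > F > N > C > Li.

Ne > F > N > C > Li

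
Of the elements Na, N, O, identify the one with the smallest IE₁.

N is in period 2, group 15; O is in period 2, group 16; Na is in period 3, group 1.
First ionization energy rises across a period (greater Z_eff holds electrons more tightly) and falls down a group (valence electrons are farther from the nucleus).
These span different periods and groups, so the two trends combine.
O > Na: relative to Na, both the across-period and down-group shifts push O's first ionization energy up.
N > O: this pair runs against the simple trend — see the exception note.
Note the exception: N has a higher first ionization energy than O, contrary to the simple trend — pairing an electron in O's 2p⁴ costs repulsion energy, so O ionizes more easily than half-filled N (2p³).
Approximate values (kJ/mol): N 1402, O 1314, Na 496.
The smallest IE₁ among these belongs to Na.

Na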